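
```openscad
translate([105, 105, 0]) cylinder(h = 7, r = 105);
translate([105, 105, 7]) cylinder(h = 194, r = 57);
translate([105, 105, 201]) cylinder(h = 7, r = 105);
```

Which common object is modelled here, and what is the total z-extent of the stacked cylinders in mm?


A spool. The overall height is 208 mm.

Three coaxial cylinders, large–small–large — a spool. Two 7 mm flanges and a 194 mm core give 7 + 194 + 7 = 208 mm.


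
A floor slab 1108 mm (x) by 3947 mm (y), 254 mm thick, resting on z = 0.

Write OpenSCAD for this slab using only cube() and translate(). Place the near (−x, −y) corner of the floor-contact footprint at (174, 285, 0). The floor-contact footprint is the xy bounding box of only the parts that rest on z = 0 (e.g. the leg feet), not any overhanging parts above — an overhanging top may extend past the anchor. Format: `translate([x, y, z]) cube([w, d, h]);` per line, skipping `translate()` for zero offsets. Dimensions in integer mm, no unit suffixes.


translate([174, 285, 0]) cube([1108, 3947, 254]);


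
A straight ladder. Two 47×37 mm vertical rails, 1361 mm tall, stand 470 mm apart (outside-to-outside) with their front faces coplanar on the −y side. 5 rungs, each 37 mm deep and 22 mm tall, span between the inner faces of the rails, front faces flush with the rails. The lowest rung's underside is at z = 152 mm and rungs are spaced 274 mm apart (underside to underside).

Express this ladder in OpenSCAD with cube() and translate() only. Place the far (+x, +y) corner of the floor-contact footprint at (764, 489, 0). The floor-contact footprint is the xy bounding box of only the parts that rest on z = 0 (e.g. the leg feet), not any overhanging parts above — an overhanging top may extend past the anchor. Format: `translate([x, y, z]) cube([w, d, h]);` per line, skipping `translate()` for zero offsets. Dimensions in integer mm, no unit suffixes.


// rung span = 470 - 2*47 = 376
// rung[k] z = 152 + k*274
translate([294, 452, 0]) cube([47, 37, 1361]);
translate([717, 452, 0]) cube([47, 37, 1361]);
translate([341, 452, 152]) cube([376, 37, 22]);
translate([341, 452, 426]) cube([376, 37, 22]);
translate([341, 452, 700]) cube([376, 37, 22]);
translate([341, 452, 974]) cube([376, 37, 22]);
translate([341, 452, 1248]) cube([376, 37, 22]);


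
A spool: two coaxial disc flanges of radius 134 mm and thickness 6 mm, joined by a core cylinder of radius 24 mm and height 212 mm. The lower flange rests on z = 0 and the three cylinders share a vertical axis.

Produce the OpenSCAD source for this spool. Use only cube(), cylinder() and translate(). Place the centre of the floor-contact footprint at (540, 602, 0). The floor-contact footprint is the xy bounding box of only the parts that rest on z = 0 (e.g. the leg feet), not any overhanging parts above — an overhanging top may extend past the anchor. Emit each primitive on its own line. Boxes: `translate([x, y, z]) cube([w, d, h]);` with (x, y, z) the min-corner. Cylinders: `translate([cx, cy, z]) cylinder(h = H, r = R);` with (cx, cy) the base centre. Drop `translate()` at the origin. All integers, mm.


translate([540, 602, 0]) cylinder(h = 6, r = 134);
translate([540, 602, 6]) cylinder(h = 212, r = 24);
translate([540, 602, 218]) cylinder(h = 6, r = 134);


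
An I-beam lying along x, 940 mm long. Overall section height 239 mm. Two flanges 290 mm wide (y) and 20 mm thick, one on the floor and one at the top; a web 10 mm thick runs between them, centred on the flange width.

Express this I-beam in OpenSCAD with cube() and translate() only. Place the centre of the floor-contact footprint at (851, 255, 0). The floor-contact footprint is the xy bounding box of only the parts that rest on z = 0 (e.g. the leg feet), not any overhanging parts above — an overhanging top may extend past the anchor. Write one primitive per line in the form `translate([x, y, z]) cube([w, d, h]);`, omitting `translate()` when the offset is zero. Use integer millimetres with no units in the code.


translate([381, 110, 0]) cube([940, 290, 20]);
translate([381, 250, 20]) cube([940, 10, 199]);
translate([381, 110, 219]) cube([940, 290, 20]);


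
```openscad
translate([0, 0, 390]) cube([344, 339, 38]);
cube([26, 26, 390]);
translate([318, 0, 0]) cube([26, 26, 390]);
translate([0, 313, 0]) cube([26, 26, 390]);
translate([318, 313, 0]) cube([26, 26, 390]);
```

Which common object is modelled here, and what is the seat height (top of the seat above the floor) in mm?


A stool. The seat height is 428 mm.

A 344×339×38 slab at z = 390 on four corner posts — a stool. The seat top is 390 + 38 = 428 mm.


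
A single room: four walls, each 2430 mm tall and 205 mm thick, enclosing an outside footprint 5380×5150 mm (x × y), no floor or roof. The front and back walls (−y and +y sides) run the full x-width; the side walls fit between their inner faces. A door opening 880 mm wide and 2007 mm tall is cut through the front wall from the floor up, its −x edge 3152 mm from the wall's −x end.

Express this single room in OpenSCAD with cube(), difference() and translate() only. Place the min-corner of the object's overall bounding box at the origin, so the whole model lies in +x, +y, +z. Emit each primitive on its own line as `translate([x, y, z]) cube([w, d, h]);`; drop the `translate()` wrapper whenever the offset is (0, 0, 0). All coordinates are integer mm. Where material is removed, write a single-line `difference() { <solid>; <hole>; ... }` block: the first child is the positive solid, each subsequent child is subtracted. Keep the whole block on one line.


difference() { cube([5380, 205, 2430]); translate([3152, 0, 0]) cube([880, 205, 2007]); }
translate([0, 4945, 0]) cube([5380, 205, 2430]);
translate([0, 205, 0]) cube([205, 4740, 2430]);
translate([5175, 205, 0]) cube([205, 4740, 2430]);


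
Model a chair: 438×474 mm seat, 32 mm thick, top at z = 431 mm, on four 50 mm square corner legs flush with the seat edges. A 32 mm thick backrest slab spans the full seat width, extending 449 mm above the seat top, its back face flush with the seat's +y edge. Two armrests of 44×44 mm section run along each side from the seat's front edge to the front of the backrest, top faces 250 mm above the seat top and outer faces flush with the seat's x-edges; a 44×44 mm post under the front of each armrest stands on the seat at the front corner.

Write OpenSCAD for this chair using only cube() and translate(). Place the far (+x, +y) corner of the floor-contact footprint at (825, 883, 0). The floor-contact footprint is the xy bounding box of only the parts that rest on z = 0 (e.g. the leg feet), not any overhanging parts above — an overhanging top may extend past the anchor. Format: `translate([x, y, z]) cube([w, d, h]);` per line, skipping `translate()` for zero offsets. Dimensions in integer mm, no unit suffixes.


translate([387, 409, 399]) cube([438, 474, 32]);
translate([387, 409, 0]) cube([50, 50, 399]);
translate([775, 409, 0]) cube([50, 50, 399]);
translate([387, 833, 0]) cube([50, 50, 399]);
translate([775, 833, 0]) cube([50, 50, 399]);
translate([387, 851, 431]) cube([438, 32, 449]);
translate([387, 409, 637]) cube([44, 442, 44]);
translate([781, 409, 637]) cube([44, 442, 44]);
translate([387, 409, 431]) cube([44, 44, 206]);
translate([781, 409, 431]) cube([44, 44, 206]);


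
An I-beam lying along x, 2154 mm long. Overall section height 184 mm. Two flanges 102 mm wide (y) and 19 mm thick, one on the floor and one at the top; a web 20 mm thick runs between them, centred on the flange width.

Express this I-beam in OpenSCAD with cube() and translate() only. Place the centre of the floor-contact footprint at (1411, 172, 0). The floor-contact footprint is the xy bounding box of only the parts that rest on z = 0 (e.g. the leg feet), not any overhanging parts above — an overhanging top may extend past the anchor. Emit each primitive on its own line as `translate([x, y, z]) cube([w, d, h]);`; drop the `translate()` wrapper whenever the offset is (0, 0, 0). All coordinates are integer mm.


translate([334, 121, 0]) cube([2154, 102, 19]);
translate([334, 162, 19]) cube([2154, 20, 146]);
translate([334, 121, 165]) cube([2154, 102, 19]);


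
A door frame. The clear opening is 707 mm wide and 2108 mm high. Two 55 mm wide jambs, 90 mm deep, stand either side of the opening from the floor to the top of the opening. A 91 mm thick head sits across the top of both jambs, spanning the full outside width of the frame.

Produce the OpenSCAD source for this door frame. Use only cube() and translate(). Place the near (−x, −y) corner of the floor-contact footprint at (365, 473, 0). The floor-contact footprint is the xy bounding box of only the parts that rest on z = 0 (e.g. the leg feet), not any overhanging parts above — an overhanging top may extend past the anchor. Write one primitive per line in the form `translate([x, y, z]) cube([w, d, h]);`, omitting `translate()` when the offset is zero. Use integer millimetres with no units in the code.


translate([365, 473, 0]) cube([55, 90, 2108]);
translate([1127, 473, 0]) cube([55, 90, 2108]);
translate([365, 473, 2108]) cube([817, 90, 91]);


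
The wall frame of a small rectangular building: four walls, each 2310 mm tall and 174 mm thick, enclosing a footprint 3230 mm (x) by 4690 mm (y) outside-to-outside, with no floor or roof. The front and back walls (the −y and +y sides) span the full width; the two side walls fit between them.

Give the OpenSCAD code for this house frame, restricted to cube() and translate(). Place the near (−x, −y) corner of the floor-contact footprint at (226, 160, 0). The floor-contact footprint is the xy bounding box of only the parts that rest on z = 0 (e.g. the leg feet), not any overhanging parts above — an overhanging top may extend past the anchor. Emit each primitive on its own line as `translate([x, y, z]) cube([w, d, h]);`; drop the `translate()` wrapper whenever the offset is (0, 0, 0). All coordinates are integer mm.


translate([226, 160, 0]) cube([3230, 174, 2310]);
translate([226, 4676, 0]) cube([3230, 174, 2310]);
translate([226, 334, 0]) cube([174, 4342, 2310]);
translate([3282, 334, 0]) cube([174, 4342, 2310]);


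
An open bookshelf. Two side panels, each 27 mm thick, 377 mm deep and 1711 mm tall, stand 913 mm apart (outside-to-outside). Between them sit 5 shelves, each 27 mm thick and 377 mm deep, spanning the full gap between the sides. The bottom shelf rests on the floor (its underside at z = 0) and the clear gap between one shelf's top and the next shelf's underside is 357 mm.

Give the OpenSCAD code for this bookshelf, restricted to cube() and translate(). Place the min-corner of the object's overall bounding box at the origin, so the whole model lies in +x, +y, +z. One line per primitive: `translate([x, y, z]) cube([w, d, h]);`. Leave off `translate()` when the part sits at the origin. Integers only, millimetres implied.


cube([27, 377, 1711]);
translate([886, 0, 0]) cube([27, 377, 1711]);
translate([27, 0, 0]) cube([859, 377, 27]);
translate([27, 0, 384]) cube([859, 377, 27]);
translate([27, 0, 768]) cube([859, 377, 27]);
translate([27, 0, 1152]) cube([859, 377, 27]);
translate([27, 0, 1536]) cube([859, 377, 27]);


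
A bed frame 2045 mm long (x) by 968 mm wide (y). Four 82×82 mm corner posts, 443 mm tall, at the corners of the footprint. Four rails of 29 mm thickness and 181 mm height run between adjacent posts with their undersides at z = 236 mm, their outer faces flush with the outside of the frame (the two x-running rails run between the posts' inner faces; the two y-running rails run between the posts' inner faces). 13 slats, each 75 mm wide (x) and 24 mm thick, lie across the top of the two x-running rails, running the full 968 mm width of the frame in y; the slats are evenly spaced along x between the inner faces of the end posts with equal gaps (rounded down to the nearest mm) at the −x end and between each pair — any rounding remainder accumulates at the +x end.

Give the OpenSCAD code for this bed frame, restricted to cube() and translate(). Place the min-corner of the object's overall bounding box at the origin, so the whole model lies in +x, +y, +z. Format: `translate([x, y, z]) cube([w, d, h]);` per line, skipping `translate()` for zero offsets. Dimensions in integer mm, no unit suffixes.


// slat z = rail_z + rail_h = 236 + 181 = 417
// slat gap = ⌊(1881 − 13·75) / 14⌋ = 64
cube([82, 82, 443]);
translate([0, 886, 0]) cube([82, 82, 443]);
translate([1963, 0, 0]) cube([82, 82, 443]);
translate([1963, 886, 0]) cube([82, 82, 443]);
translate([82, 0, 236]) cube([1881, 29, 181]);
translate([82, 939, 236]) cube([1881, 29, 181]);
translate([0, 82, 236]) cube([29, 804, 181]);
translate([2016, 82, 236]) cube([29, 804, 181]);
translate([146, 0, 417]) cube([75, 968, 24]);
translate([285, 0, 417]) cube([75, 968, 24]);
translate([424, 0, 417]) cube([75, 968, 24]);
translate([563, 0, 417]) cube([75, 968, 24]);
translate([702, 0, 417]) cube([75, 968, 24]);
translate([841, 0, 417]) cube([75, 968, 24]);
translate([980, 0, 417]) cube([75, 968, 24]);
translate([1119, 0, 417]) cube([75, 968, 24]);
translate([1258, 0, 417]) cube([75, 968, 24]);
translate([1397, 0, 417]) cube([75, 968, 24]);
translate([1536, 0, 417]) cube([75, 968, 24]);
translate([1675, 0, 417]) cube([75, 968, 24]);
translate([1814, 0, 417]) cube([75, 968, 24]);


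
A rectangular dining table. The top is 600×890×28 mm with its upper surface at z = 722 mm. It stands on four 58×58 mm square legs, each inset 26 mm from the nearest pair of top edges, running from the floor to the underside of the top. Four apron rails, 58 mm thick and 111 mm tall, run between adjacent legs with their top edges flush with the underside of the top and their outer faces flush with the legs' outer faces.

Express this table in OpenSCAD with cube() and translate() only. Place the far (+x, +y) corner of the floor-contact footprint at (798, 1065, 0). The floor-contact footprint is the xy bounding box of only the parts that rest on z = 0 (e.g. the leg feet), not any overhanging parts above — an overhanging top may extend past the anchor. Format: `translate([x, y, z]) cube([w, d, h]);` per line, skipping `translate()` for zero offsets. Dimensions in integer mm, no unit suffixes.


// leg_h = 722 - 28 = 694
// apron z = 694 - 111 = 583
translate([224, 201, 694]) cube([600, 890, 28]);
translate([250, 227, 0]) cube([58, 58, 694]);
translate([740, 227, 0]) cube([58, 58, 694]);
translate([250, 1007, 0]) cube([58, 58, 694]);
translate([740, 1007, 0]) cube([58, 58, 694]);
translate([308, 227, 583]) cube([432, 58, 111]);
translate([308, 1007, 583]) cube([432, 58, 111]);
translate([250, 285, 583]) cube([58, 722, 111]);
translate([740, 285, 583]) cube([58, 722, 111]);


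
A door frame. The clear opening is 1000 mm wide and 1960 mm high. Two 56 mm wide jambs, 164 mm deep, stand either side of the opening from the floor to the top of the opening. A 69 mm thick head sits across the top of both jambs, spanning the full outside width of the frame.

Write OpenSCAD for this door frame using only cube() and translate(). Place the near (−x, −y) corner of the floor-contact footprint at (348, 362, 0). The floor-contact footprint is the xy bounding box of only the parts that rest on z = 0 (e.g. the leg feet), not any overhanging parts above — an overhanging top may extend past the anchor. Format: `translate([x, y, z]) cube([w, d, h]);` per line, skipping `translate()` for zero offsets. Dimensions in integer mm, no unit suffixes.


translate([348, 362, 0]) cube([56, 164, 1960]);
translate([1404, 362, 0]) cube([56, 164, 1960]);
translate([348, 362, 1960]) cube([1112, 164, 69]);


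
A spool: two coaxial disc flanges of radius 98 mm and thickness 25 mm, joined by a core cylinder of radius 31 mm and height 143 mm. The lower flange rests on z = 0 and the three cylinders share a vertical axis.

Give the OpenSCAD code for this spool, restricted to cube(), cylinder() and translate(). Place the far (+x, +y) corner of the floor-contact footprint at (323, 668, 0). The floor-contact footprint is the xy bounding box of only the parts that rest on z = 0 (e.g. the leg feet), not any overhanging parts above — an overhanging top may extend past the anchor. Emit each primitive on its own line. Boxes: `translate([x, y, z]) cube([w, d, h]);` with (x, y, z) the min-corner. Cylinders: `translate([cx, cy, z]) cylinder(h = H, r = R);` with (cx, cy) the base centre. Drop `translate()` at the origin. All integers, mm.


translate([225, 570, 0]) cylinder(h = 25, r = 98);
translate([225, 570, 25]) cylinder(h = 143, r = 31);
translate([225, 570, 168]) cylinder(h = 25, r = 98);


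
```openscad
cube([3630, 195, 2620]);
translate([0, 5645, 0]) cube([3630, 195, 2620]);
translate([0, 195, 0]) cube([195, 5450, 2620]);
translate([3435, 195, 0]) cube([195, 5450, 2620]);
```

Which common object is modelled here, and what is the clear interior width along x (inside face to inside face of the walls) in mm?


A house (or room) frame. The interior width is 3240 mm.

Four 2620 mm walls enclosing a rectangle with no floor or roof — a room or house frame. Outside width is 3630 mm and wall thickness is 195 mm, so the interior width is 3630 − 2 × 195 = 3240 mm.


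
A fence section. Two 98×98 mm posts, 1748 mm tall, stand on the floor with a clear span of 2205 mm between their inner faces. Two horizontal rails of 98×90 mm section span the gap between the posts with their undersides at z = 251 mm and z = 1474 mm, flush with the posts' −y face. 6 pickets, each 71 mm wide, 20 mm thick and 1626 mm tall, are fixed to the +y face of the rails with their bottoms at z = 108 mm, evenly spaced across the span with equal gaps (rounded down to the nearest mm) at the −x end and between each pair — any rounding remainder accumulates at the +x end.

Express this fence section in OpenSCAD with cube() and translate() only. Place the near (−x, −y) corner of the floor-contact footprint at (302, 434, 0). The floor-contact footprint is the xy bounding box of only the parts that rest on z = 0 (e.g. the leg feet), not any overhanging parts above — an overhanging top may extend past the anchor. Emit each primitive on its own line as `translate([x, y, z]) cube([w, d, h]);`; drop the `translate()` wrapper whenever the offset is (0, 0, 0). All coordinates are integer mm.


translate([302, 434, 0]) cube([98, 98, 1748]);
translate([2605, 434, 0]) cube([98, 98, 1748]);
translate([400, 434, 251]) cube([2205, 98, 90]);
translate([400, 434, 1474]) cube([2205, 98, 90]);
translate([654, 532, 108]) cube([71, 20, 1626]);
translate([979, 532, 108]) cube([71, 20, 1626]);
translate([1304, 532, 108]) cube([71, 20, 1626]);
translate([1629, 532, 108]) cube([71, 20, 1626]);
translate([1954, 532, 108]) cube([71, 20, 1626]);
translate([2279, 532, 108]) cube([71, 20, 1626]);


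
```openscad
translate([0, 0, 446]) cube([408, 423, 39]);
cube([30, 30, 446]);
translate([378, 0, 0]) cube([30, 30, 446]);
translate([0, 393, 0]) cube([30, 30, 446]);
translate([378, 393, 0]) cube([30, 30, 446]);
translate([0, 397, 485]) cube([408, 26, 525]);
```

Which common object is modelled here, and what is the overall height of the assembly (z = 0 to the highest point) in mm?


A chair. The overall height is 1010 mm.

A slab on four corner posts with a tall panel at the back — a chair. The seat slab sits at z = 446 with thickness 39, and the 525 mm backrest starts at the seat top, so the overall height is 446 + 39 + 525 = 1010 mm.


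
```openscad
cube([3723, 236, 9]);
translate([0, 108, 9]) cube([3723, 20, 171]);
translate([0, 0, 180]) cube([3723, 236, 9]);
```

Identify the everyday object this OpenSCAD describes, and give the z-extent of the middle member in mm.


An I-beam. The web height is 171 mm.

Two wide flanges with a thin centred web — an I-beam. Overall 189 mm minus two 9 mm flanges gives a web of 189 − 2·9 = 171 mm.


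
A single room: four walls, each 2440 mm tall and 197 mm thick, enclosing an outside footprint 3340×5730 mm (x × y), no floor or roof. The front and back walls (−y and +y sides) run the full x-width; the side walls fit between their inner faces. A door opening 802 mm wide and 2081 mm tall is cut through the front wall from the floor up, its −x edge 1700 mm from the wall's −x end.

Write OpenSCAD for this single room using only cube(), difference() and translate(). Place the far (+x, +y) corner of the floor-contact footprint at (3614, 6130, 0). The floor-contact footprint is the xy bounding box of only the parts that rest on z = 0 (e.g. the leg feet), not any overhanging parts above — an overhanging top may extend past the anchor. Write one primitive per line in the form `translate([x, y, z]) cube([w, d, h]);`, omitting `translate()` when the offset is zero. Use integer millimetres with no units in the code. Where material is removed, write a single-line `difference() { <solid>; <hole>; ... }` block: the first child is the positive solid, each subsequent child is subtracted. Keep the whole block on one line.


difference() { translate([274, 400, 0]) cube([3340, 197, 2440]); translate([1974, 400, 0]) cube([802, 197, 2081]); }
translate([274, 5933, 0]) cube([3340, 197, 2440]);
translate([274, 597, 0]) cube([197, 5336, 2440]);
translate([3417, 597, 0]) cube([197, 5336, 2440]);


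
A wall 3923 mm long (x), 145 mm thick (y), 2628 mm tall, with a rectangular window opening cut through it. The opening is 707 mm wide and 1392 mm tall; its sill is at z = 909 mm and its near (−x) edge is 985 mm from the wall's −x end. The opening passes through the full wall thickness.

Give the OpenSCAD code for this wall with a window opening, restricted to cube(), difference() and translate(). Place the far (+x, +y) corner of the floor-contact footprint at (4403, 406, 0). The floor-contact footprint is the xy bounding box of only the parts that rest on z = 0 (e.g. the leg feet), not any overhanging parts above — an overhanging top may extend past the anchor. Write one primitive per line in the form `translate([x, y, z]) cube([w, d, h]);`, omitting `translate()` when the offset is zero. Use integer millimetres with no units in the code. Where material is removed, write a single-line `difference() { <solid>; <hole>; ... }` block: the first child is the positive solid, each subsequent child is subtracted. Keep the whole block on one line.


difference() { translate([480, 261, 0]) cube([3923, 145, 2628]); translate([1465, 261, 909]) cube([707, 145, 1392]); }


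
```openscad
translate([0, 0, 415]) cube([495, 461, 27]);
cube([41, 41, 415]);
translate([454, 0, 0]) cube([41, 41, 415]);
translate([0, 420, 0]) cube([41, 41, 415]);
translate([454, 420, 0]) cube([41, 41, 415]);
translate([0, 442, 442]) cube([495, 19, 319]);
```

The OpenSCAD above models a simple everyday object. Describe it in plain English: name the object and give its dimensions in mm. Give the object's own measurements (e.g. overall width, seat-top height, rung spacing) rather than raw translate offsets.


A chair. The seat is a 495×461×27 mm slab with its top at z = 442 mm, on four 41×41 mm corner legs (flush with the seat edges, standing on z = 0). A flat backrest 19 mm thick, 319 mm tall, spans the full seat width and rises from the seat top along its +y edge, rear face flush with the rear of the seat.


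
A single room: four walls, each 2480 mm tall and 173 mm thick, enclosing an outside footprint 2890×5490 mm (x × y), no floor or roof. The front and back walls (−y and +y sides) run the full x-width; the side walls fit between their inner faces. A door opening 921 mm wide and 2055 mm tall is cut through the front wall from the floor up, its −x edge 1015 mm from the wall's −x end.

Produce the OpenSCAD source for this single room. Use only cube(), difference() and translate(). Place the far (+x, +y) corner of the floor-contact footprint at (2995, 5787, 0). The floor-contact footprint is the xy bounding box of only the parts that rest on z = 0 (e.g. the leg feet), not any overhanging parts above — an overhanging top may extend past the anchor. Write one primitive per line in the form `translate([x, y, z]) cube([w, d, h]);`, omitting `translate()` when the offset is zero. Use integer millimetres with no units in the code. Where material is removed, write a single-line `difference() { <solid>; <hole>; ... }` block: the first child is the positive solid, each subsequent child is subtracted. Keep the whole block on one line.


difference() { translate([105, 297, 0]) cube([2890, 173, 2480]); translate([1120, 297, 0]) cube([921, 173, 2055]); }
translate([105, 5614, 0]) cube([2890, 173, 2480]);
translate([105, 470, 0]) cube([173, 5144, 2480]);
translate([2822, 470, 0]) cube([173, 5144, 2480]);


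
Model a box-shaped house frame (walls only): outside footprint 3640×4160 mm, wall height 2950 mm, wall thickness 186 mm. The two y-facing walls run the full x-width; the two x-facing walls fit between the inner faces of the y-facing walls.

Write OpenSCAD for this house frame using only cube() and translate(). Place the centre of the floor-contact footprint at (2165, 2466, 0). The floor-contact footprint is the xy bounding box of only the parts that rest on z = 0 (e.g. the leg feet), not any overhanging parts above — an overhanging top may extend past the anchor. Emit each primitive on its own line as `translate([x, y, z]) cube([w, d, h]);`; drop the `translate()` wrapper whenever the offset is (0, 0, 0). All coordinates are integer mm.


translate([345, 386, 0]) cube([3640, 186, 2950]);
translate([345, 4360, 0]) cube([3640, 186, 2950]);
translate([345, 572, 0]) cube([186, 3788, 2950]);
translate([3799, 572, 0]) cube([186, 3788, 2950]);


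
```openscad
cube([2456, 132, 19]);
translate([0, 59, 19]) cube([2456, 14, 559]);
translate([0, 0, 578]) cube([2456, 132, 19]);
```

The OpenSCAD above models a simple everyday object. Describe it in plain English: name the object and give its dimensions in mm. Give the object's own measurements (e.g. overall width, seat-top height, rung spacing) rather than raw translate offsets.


An I-beam lying along x, 2456 mm long. Overall section height 597 mm. Two flanges 132 mm wide (y) and 19 mm thick, one on the floor and one at the top; a web 14 mm thick runs between them, centred on the flange width.


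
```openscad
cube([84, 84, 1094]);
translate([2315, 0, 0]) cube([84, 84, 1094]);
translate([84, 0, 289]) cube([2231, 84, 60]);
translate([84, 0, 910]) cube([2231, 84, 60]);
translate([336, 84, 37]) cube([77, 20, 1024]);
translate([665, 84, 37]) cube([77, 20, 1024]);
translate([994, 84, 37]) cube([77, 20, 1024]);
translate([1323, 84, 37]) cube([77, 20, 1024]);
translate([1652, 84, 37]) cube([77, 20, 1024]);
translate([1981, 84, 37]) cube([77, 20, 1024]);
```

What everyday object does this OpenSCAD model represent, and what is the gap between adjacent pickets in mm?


A fence section. The picket gap is 252 mm.

Two posts, two rails, 6 pickets — a fence section. Span 2231 mm holds 6 pickets of 77 mm with 7 equal gaps: ⌊(2231 − 6·77) / 7⌋ = 252 mm.


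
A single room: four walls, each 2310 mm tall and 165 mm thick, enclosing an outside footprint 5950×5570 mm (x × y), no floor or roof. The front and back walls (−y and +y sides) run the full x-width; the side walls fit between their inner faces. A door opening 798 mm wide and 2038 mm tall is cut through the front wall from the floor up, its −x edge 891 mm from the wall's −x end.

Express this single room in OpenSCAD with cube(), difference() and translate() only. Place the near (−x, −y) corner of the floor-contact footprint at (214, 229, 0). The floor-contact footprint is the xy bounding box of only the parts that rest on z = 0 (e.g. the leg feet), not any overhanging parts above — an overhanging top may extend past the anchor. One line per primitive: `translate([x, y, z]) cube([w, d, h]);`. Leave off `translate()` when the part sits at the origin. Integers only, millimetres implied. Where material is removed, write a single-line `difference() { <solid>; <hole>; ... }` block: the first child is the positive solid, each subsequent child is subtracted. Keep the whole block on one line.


difference() { translate([214, 229, 0]) cube([5950, 165, 2310]); translate([1105, 229, 0]) cube([798, 165, 2038]); }
translate([214, 5634, 0]) cube([5950, 165, 2310]);
translate([214, 394, 0]) cube([165, 5240, 2310]);
translate([5999, 394, 0]) cube([165, 5240, 2310]);


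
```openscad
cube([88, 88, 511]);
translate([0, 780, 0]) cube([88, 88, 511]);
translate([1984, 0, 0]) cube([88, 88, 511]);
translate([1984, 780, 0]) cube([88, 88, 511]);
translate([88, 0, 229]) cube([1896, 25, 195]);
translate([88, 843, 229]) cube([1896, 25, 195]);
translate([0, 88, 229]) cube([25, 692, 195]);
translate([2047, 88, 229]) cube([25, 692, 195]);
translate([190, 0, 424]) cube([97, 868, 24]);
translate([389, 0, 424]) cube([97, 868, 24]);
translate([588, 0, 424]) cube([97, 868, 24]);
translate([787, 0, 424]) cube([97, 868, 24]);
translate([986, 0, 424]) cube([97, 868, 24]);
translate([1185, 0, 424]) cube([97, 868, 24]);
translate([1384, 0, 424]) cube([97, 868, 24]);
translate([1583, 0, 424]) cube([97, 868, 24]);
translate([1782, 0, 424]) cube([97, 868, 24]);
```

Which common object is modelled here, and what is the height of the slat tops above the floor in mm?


A bed frame. The slat-top height is 448 mm.

Four posts, four rails, and a row of slats — a bed frame. Slats sit on the rails at z = 229 + 195 = 424; with slat thickness 24, the top is 448 mm.


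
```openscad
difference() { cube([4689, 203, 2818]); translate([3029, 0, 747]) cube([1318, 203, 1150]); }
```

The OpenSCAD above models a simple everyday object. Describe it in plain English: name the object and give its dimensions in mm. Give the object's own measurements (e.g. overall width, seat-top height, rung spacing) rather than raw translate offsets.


A wall 4689 mm long (x), 203 mm thick (y), 2818 mm tall, with a rectangular window opening cut through it. The opening is 1318 mm wide and 1150 mm tall; its sill is at z = 747 mm and its near (−x) edge is 3029 mm from the wall's −x end. The opening passes through the full wall thickness.


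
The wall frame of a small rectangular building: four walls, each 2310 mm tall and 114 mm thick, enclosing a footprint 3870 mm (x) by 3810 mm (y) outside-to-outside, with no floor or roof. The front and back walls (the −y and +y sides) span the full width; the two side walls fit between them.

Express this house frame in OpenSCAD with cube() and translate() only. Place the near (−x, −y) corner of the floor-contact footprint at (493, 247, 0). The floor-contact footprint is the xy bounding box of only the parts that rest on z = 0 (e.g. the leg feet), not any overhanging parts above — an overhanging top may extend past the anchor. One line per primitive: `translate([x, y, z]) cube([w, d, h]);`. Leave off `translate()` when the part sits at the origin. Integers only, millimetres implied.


translate([493, 247, 0]) cube([3870, 114, 2310]);
translate([493, 3943, 0]) cube([3870, 114, 2310]);
translate([493, 361, 0]) cube([114, 3582, 2310]);
translate([4249, 361, 0]) cube([114, 3582, 2310]);


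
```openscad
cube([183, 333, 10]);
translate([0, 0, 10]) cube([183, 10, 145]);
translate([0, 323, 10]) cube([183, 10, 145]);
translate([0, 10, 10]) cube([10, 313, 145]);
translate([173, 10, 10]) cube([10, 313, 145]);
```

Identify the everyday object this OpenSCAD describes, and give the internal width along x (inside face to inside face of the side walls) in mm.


An open box. The internal width is 163 mm.

A 183×333 base slab with four walls standing on it — an open box. The base is 183 mm wide and the walls are 10 mm thick, so the internal width is 183 − 2 × 10 = 163 mm.


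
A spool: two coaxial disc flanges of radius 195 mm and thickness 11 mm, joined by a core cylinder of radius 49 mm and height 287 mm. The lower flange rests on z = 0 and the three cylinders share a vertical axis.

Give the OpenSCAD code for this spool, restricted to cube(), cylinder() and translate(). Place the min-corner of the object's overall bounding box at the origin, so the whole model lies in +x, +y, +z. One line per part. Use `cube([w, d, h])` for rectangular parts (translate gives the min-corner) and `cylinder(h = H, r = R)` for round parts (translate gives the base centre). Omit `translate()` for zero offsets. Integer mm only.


translate([195, 195, 0]) cylinder(h = 11, r = 195);
translate([195, 195, 11]) cylinder(h = 287, r = 49);
translate([195, 195, 298]) cylinder(h = 11, r = 195);


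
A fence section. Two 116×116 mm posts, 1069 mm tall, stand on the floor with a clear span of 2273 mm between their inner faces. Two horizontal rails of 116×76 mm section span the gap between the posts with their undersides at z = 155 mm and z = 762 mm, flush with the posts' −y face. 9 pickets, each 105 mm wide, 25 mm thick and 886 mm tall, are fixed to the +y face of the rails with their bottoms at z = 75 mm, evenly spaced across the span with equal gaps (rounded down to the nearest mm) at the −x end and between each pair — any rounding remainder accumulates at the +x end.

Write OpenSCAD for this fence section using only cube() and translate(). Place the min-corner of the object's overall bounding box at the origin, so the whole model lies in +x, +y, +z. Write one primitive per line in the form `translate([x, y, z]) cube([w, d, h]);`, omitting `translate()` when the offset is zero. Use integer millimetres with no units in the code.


cube([116, 116, 1069]);
translate([2389, 0, 0]) cube([116, 116, 1069]);
translate([116, 0, 155]) cube([2273, 116, 76]);
translate([116, 0, 762]) cube([2273, 116, 76]);
translate([248, 116, 75]) cube([105, 25, 886]);
translate([485, 116, 75]) cube([105, 25, 886]);
translate([722, 116, 75]) cube([105, 25, 886]);
translate([959, 116, 75]) cube([105, 25, 886]);
translate([1196, 116, 75]) cube([105, 25, 886]);
translate([1433, 116, 75]) cube([105, 25, 886]);
translate([1670, 116, 75]) cube([105, 25, 886]);
translate([1907, 116, 75]) cube([105, 25, 886]);
translate([2144, 116, 75]) cube([105, 25, 886]);


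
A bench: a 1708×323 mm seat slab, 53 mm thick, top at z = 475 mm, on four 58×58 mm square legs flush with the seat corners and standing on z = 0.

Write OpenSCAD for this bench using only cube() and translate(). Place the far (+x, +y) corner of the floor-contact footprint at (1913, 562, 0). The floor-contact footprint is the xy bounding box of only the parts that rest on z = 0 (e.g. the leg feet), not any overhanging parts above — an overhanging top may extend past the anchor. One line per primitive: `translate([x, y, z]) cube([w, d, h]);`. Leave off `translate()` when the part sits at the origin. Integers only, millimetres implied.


translate([205, 239, 422]) cube([1708, 323, 53]);
translate([205, 239, 0]) cube([58, 58, 422]);
translate([205, 504, 0]) cube([58, 58, 422]);
translate([1855, 239, 0]) cube([58, 58, 422]);
translate([1855, 504, 0]) cube([58, 58, 422]);


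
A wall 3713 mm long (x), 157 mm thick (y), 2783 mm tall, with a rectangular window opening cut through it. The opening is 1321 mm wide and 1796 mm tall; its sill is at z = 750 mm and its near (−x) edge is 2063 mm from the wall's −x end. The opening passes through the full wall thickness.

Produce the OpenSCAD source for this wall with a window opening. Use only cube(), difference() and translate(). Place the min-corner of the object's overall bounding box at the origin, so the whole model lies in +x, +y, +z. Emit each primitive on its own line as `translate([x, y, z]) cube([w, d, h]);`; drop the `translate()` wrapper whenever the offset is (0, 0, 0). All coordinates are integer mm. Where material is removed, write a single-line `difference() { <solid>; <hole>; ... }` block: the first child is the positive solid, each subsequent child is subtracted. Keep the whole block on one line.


difference() { cube([3713, 157, 2783]); translate([2063, 0, 750]) cube([1321, 157, 1796]); }


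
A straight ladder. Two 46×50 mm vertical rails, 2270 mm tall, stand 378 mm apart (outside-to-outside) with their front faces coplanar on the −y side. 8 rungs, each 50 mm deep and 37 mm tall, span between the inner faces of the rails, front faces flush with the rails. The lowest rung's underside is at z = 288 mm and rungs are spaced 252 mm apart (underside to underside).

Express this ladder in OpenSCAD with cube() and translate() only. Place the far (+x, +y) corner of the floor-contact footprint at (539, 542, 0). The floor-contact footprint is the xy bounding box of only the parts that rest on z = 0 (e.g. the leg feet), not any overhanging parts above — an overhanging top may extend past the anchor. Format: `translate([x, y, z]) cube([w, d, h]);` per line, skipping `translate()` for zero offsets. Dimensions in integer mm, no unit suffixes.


translate([161, 492, 0]) cube([46, 50, 2270]);
translate([493, 492, 0]) cube([46, 50, 2270]);
translate([207, 492, 288]) cube([286, 50, 37]);
translate([207, 492, 540]) cube([286, 50, 37]);
translate([207, 492, 792]) cube([286, 50, 37]);
translate([207, 492, 1044]) cube([286, 50, 37]);
translate([207, 492, 1296]) cube([286, 50, 37]);
translate([207, 492, 1548]) cube([286, 50, 37]);
translate([207, 492, 1800]) cube([286, 50, 37]);
translate([207, 492, 2052]) cube([286, 50, 37]);


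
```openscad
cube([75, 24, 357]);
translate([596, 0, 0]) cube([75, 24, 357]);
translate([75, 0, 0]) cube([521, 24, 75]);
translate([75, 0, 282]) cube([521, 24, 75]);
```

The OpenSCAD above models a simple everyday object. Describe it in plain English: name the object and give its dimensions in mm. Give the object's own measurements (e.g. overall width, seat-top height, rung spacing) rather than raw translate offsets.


A rectangular picture frame lying in the x–z plane (depth along y). The opening is 521 mm wide (x) by 207 mm tall (z), surrounded by a border 75 mm wide on all four sides. The frame is 24 mm deep and is made of two full-height vertical stiles with two horizontal rails fitted between them.


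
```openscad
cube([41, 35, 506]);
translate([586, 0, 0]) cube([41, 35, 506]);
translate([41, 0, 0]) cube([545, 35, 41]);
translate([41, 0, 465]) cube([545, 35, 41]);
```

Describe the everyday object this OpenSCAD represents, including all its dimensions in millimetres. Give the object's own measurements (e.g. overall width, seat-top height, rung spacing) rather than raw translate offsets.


A rectangular picture frame lying in the x–z plane (depth along y). The opening is 545 mm wide (x) by 424 mm tall (z), surrounded by a border 41 mm wide on all four sides. The frame is 35 mm deep and is made of two full-height vertical stiles with two horizontal rails fitted between them.


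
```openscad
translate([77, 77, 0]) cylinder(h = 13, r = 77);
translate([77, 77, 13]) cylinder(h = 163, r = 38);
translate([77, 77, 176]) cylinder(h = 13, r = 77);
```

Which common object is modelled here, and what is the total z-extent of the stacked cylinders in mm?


A spool. The overall height is 189 mm.

Three coaxial cylinders, large–small–large — a spool. Two 13 mm flanges and a 163 mm core give 13 + 163 + 13 = 189 mm.


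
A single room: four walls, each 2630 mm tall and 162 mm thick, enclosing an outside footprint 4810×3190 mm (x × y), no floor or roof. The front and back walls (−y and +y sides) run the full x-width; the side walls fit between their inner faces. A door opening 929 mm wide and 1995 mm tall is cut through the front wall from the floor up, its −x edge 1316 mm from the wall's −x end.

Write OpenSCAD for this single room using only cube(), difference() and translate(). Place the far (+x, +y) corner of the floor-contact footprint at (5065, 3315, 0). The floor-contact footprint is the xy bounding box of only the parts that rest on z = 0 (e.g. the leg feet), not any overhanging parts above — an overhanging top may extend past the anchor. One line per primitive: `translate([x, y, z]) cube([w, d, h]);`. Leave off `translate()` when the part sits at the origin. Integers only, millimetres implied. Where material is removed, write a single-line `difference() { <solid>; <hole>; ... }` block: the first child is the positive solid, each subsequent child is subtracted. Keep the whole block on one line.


difference() { translate([255, 125, 0]) cube([4810, 162, 2630]); translate([1571, 125, 0]) cube([929, 162, 1995]); }
translate([255, 3153, 0]) cube([4810, 162, 2630]);
translate([255, 287, 0]) cube([162, 2866, 2630]);
translate([4903, 287, 0]) cube([162, 2866, 2630]);
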